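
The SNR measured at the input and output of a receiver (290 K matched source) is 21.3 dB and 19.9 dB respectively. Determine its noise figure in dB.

NF (dB) = SNR_in(dB) − SNR_out(dB) when the source is at T₀
NF = 21.3 − 19.9 = 1.4 dB

1.4 dB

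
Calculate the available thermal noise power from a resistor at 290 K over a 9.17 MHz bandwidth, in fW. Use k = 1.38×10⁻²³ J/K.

36.7 fW

P_n = kTB = 1.38×10⁻²³ × 290 × 9.17×10⁶ = 3.67×10⁻¹⁴ W = 36.7 fW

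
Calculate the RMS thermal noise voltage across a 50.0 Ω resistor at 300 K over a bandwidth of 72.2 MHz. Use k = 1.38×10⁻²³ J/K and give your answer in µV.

7.73 µV

V_n = √(4kTRB)
4kTRB = 4 × 1.38×10⁻²³ × 300 × 5.00×10¹ × 7.22×10⁷ = 5.98×10⁻¹¹ V²
V_n = √(5.98×10⁻¹¹) = 7.73×10⁻⁶ V = 7.73 µV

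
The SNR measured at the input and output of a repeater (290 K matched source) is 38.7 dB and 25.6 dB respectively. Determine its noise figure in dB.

NF (dB) = SNR_in(dB) − SNR_out(dB) when the source is at T₀
NF = 38.7 − 25.6 = 13.1 dB

13.1 dB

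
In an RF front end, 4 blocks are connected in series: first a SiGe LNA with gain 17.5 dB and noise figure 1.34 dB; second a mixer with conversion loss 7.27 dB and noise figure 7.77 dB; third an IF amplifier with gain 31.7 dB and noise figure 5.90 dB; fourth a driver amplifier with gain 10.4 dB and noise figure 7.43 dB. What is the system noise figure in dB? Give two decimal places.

2.37 dB

Convert to linear (a loss of L dB is a gain of −L dB): F_i = 10^(NF_i/10), G_i = 10^(G_i,dB/10)
  Stage 1: F_1 = 10^(1.34/10) = 1.361, G_1 = 10^(17.5/10) = 56.23
  Stage 2: F_2 = 10^(7.77/10) = 5.984, G_2 = 10^(−7.27/10) = 0.1875
  Stage 3: F_3 = 10^(5.90/10) = 3.890, G_3 = 10^(31.7/10) = 1479
  Stage 4: F_4 = 10^(7.43/10) = 5.534, G_4 = 10^(10.4/10) = 10.96
Friis cascade:
  F = 1.361 + (5.984 − 1)/56.23 + (3.890 − 1)/10.54 + (5.534 − 1)/1.560×10⁴ = 1.725
NF = 10 log₁₀(1.725) = 2.37 dB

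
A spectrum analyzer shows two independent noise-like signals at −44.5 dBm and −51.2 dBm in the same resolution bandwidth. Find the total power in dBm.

−43.7 dBm

Convert to linear, add, convert back:
P₁ = 3.55×10⁻⁸ W, P₂ = 7.59×10⁻⁹ W
P_tot = 4.31×10⁻⁸ W → 10 log₁₀(P_tot / 10⁻³) = −43.7 dBm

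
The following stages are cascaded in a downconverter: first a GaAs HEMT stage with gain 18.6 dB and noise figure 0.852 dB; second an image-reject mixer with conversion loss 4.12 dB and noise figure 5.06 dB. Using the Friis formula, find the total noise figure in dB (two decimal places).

Convert to linear (a loss of L dB is a gain of −L dB): F_i = 10^(NF_i/10), G_i = 10^(G_i,dB/10)
  Stage 1: F_1 = 10^(0.852/10) = 1.217, G_1 = 10^(18.6/10) = 72.44
  Stage 2: F_2 = 10^(5.06/10) = 3.206, G_2 = 10^(−4.12/10) = 0.3873
Friis cascade:
  F = 1.217 + (3.206 − 1)/72.44 = 1.247
NF = 10 log₁₀(1.247) = 0.96 dB

0.96 dB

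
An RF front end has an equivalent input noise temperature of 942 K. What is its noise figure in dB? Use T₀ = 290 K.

F = 1 + T_e/T₀ = 1 + 942/290 = 4.24828
NF = 10 log₁₀(4.24828) = 6.28 dB

6.28 dB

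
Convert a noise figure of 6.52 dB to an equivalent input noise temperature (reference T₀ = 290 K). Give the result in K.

F = 10^(6.52/10) = 4.48745
T_e = (F − 1)·T₀ = (4.48745 − 1) × 290 = 1011 K

1011 K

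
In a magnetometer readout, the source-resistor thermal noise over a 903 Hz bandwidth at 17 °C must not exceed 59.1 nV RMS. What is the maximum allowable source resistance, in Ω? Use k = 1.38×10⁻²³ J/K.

T = 17 °C + 273.15 = 290.15 K
Johnson–Nyquist: V_n = √(4kTRB) ⇒ R = V_n² / (4kTB)
4kTB = 4 × 1.38×10⁻²³ × 290.15 × 9.03×10² = 1.45×10⁻¹⁷
R = (5.91×10⁻⁸)² / 1.45×10⁻¹⁷ = 2.42×10² Ω = 242 Ω

242 Ω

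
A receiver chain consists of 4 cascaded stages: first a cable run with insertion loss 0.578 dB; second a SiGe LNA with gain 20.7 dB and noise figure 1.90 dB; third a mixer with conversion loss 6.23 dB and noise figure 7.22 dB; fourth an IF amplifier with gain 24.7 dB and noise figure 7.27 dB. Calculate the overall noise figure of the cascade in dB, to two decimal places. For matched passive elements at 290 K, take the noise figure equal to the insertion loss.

Convert to linear (a loss of L dB is a gain of −L dB): F_i = 10^(NF_i/10), G_i = 10^(G_i,dB/10)
  Stage 1: F_1 = 10^(0.578/10) = 1.142, G_1 = 10^(−0.578/10) = 0.8754
  Stage 2: F_2 = 10^(1.90/10) = 1.549, G_2 = 10^(20.7/10) = 117.5
  Stage 3: F_3 = 10^(7.22/10) = 5.272, G_3 = 10^(−6.23/10) = 0.2382
  Stage 4: F_4 = 10^(7.27/10) = 5.333, G_4 = 10^(24.7/10) = 295.1
Friis cascade:
  F = 1.142 + (1.549 − 1)/0.8754 + (5.272 − 1)/102.8 + (5.333 − 1)/24.50 = 1.988
NF = 10 log₁₀(1.988) = 2.98 dB

2.98 dB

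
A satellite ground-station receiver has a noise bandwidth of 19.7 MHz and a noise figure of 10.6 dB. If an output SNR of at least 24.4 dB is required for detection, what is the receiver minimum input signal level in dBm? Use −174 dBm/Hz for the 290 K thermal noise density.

Sensitivity = −174 + 10 log₁₀(B) + NF + SNR_min
= −174 + 72.94 + 10.6 + 24.4
= −66.06 dBm → −66.1 dBm

−66.1 dBm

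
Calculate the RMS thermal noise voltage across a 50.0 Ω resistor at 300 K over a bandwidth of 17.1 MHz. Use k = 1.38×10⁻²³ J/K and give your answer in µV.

3.76 µV

V_n = √(4kTRB)
4kTRB = 4 × 1.38×10⁻²³ × 300 × 5.00×10¹ × 1.71×10⁷ = 1.42×10⁻¹¹ V²
V_n = √(1.42×10⁻¹¹) = 3.76×10⁻⁶ V = 3.76 µV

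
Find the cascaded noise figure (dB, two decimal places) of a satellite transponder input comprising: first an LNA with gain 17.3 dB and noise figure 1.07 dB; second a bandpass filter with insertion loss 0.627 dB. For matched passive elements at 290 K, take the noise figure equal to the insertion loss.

1.08 dB

Convert to linear (a loss of L dB is a gain of −L dB): F_i = 10^(NF_i/10), G_i = 10^(G_i,dB/10)
  Stage 1: F_1 = 10^(1.07/10) = 1.279, G_1 = 10^(17.3/10) = 53.70
  Stage 2: F_2 = 10^(0.627/10) = 1.155, G_2 = 10^(−0.627/10) = 0.8656
Friis cascade:
  F = 1.279 + (1.155 − 1)/53.70 = 1.282
NF = 10 log₁₀(1.282) = 1.08 dB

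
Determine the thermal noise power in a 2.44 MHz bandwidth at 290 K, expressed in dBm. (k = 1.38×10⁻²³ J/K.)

−110.1 dBm

P_n = kTB = 1.38×10⁻²³ × 290 × 2.44×10⁶ = 9.76×10⁻¹⁵ W
In dBm: 10 log₁₀(9.76×10⁻¹⁵ / 10⁻³) = −110.1 dBm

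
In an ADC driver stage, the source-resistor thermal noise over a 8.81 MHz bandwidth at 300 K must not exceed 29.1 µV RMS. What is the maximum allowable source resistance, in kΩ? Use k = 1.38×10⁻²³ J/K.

Johnson–Nyquist: V_n = √(4kTRB) ⇒ R = V_n² / (4kTB)
4kTB = 4 × 1.38×10⁻²³ × 300 × 8.81×10⁶ = 1.46×10⁻¹³
R = (2.91×10⁻⁵)² / 1.46×10⁻¹³ = 5.80×10³ Ω = 5.80 kΩ

5.80 kΩ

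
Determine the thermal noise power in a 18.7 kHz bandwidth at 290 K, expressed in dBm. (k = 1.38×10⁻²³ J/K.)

−131.3 dBm

P_n = kTB = 1.38×10⁻²³ × 290 × 1.87×10⁴ = 7.48×10⁻¹⁷ W
In dBm: 10 log₁₀(7.48×10⁻¹⁷ / 10⁻³) = −131.3 dBm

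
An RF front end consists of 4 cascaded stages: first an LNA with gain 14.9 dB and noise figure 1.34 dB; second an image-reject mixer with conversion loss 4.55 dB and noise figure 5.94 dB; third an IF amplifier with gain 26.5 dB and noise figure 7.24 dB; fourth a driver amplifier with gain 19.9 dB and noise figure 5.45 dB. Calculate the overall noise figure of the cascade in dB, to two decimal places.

Convert to linear (a loss of L dB is a gain of −L dB): F_i = 10^(NF_i/10), G_i = 10^(G_i,dB/10)
  Stage 1: F_1 = 10^(1.34/10) = 1.361, G_1 = 10^(14.9/10) = 30.90
  Stage 2: F_2 = 10^(5.94/10) = 3.926, G_2 = 10^(−4.55/10) = 0.3508
  Stage 3: F_3 = 10^(7.24/10) = 5.297, G_3 = 10^(26.5/10) = 446.7
  Stage 4: F_4 = 10^(5.45/10) = 3.508, G_4 = 10^(19.9/10) = 97.72
Friis cascade:
  F = 1.361 + (3.926 − 1)/30.90 + (5.297 − 1)/10.84 + (3.508 − 1)/4842 = 1.853
NF = 10 log₁₀(1.853) = 2.68 dB

2.68 dB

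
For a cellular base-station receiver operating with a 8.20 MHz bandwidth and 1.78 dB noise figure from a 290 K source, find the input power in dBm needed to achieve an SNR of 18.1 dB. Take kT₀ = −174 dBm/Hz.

−85.0 dBm

Sensitivity = −174 + 10 log₁₀(B) + NF + SNR_min
= −174 + 69.14 + 1.78 + 18.1
= −84.98 dBm → −85.0 dBm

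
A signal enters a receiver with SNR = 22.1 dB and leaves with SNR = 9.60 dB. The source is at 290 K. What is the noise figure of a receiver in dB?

12.50 dB

NF (dB) = SNR_in(dB) − SNR_out(dB) when the source is at T₀
NF = 22.1 − 9.60 = 12.50 dB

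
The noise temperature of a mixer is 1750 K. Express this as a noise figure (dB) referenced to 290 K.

F = 1 + T_e/T₀ = 1 + 1750/290 = 7.03448
NF = 10 log₁₀(7.03448) = 8.47 dB

8.47 dB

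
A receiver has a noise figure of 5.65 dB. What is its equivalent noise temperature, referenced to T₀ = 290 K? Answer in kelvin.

F = 10^(5.65/10) = 3.67282
T_e = (F − 1)·T₀ = (3.67282 − 1) × 290 = 775 K

775 K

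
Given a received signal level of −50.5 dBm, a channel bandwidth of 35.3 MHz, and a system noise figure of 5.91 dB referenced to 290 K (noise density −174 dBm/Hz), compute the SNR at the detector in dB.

42.1 dB

Noise floor: N = −174 + 10 log₁₀(B) + NF
10 log₁₀(3.53×10⁷) = 75.48 dB
N = −174 + 75.48 + 5.91 = −92.61 dBm
SNR = P_sig − N = −50.5 − (−92.61) = 42.11 dB → 42.1 dB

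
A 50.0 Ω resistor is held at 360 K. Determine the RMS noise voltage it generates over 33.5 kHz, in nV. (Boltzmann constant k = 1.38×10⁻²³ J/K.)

V_n = √(4kTRB)
4kTRB = 4 × 1.38×10⁻²³ × 360 × 5.00×10¹ × 3.35×10⁴ = 3.33×10⁻¹⁴ V²
V_n = √(3.33×10⁻¹⁴) = 1.82×10⁻⁷ V = 182 nV

182 nV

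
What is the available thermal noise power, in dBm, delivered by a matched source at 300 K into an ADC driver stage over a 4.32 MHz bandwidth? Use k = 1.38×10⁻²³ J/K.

P_n = kTB = 1.38×10⁻²³ × 300 × 4.32×10⁶ = 1.79×10⁻¹⁴ W
In dBm: 10 log₁₀(1.79×10⁻¹⁴ / 10⁻³) = −107.5 dBm

−107.5 dBm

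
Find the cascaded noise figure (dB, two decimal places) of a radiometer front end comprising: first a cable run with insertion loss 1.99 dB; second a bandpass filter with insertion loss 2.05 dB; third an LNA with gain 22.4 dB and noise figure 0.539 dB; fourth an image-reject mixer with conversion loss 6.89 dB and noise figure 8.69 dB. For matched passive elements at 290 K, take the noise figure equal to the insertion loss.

4.72 dB

Convert to linear (a loss of L dB is a gain of −L dB): F_i = 10^(NF_i/10), G_i = 10^(G_i,dB/10)
  Stage 1: F_1 = 10^(1.99/10) = 1.581, G_1 = 10^(−1.99/10) = 0.6324
  Stage 2: F_2 = 10^(2.05/10) = 1.603, G_2 = 10^(−2.05/10) = 0.6237
  Stage 3: F_3 = 10^(0.539/10) = 1.132, G_3 = 10^(22.4/10) = 173.8
  Stage 4: F_4 = 10^(8.69/10) = 7.396, G_4 = 10^(−6.89/10) = 0.2046
Friis cascade:
  F = 1.581 + (1.603 − 1)/0.6324 + (1.132 − 1)/0.3945 + (7.396 − 1)/68.55 = 2.963
NF = 10 log₁₀(2.963) = 4.72 dB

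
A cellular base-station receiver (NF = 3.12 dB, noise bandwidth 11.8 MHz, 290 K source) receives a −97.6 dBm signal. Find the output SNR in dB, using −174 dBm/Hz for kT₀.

Noise floor: N = −174 + 10 log₁₀(B) + NF
10 log₁₀(1.18×10⁷) = 70.72 dB
N = −174 + 70.72 + 3.12 = −100.16 dBm
SNR = P_sig − N = −97.6 − (−100.16) = 2.56 dB → 2.6 dB

2.6 dB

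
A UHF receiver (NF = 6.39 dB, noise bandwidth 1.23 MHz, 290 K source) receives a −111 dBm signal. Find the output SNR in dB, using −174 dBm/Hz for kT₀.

Noise floor: N = −174 + 10 log₁₀(B) + NF
10 log₁₀(1.23×10⁶) = 60.9 dB
N = −174 + 60.9 + 6.39 = −106.71 dBm
SNR = P_sig − N = −111 − (−106.71) = −4.29 dB → −4.3 dB

−4.3 dB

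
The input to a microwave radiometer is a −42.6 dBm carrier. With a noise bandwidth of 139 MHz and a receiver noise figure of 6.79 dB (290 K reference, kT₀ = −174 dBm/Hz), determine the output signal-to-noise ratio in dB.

Noise floor: N = −174 + 10 log₁₀(B) + NF
10 log₁₀(1.39×10⁸) = 81.43 dB
N = −174 + 81.43 + 6.79 = −85.78 dBm
SNR = P_sig − N = −42.6 − (−85.78) = 43.18 dB → 43.2 dB

43.2 dB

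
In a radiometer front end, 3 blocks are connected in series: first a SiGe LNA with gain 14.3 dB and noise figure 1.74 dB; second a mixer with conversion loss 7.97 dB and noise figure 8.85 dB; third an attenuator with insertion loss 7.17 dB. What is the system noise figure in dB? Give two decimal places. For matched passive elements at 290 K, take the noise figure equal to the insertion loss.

4.35 dB

Convert to linear (a loss of L dB is a gain of −L dB): F_i = 10^(NF_i/10), G_i = 10^(G_i,dB/10)
  Stage 1: F_1 = 10^(1.74/10) = 1.493, G_1 = 10^(14.3/10) = 26.92
  Stage 2: F_2 = 10^(8.85/10) = 7.674, G_2 = 10^(−7.97/10) = 0.1596
  Stage 3: F_3 = 10^(7.17/10) = 5.212, G_3 = 10^(−7.17/10) = 0.1919
Friis cascade:
  F = 1.493 + (7.674 − 1)/26.92 + (5.212 − 1)/4.295 = 2.721
NF = 10 log₁₀(2.721) = 4.35 dB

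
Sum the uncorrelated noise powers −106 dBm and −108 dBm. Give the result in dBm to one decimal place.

−103.9 dBm

Convert to linear, add, convert back:
P₁ = 2.51×10⁻¹⁴ W, P₂ = 1.58×10⁻¹⁴ W
P_tot = 4.10×10⁻¹⁴ W → 10 log₁₀(P_tot / 10⁻³) = −103.9 dBm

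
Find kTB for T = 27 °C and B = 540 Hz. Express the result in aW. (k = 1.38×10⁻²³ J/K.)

T = 27 °C + 273.15 = 300.15 K
P_n = kTB = 1.38×10⁻²³ × 300.15 × 5.40×10² = 2.24×10⁻¹⁸ W = 2.24 aW

2.24 aW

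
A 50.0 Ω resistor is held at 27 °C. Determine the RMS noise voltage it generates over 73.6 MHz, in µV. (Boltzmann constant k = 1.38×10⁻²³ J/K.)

7.81 µV

T = 27 °C + 273.15 = 300.15 K
V_n = √(4kTRB)
4kTRB = 4 × 1.38×10⁻²³ × 300.15 × 5.00×10¹ × 7.36×10⁷ = 6.10×10⁻¹¹ V²
V_n = √(6.10×10⁻¹¹) = 7.81×10⁻⁶ V = 7.81 µV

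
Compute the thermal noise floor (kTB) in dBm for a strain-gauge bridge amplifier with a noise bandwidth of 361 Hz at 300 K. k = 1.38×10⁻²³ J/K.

P_n = kTB = 1.38×10⁻²³ × 300 × 3.61×10² = 1.49×10⁻¹⁸ W
In dBm: 10 log₁₀(1.49×10⁻¹⁸ / 10⁻³) = −148.3 dBm

−148.3 dBm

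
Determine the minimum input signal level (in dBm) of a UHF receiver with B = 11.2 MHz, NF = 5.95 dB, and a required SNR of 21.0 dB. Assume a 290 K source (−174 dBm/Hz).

−76.6 dBm

Sensitivity = −174 + 10 log₁₀(B) + NF + SNR_min
= −174 + 70.49 + 5.95 + 21.0
= −76.56 dBm → −76.6 dBm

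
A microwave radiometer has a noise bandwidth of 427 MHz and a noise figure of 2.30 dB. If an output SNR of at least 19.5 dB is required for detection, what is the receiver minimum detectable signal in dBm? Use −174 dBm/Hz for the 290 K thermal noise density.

Sensitivity = −174 + 10 log₁₀(B) + NF + SNR_min
= −174 + 86.3 + 2.30 + 19.5
= −65.90 dBm → −65.9 dBm

−65.9 dBm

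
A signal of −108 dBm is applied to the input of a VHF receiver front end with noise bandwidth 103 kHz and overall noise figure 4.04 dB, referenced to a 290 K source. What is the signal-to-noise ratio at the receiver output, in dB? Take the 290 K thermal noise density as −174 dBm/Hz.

11.8 dB

Noise floor: N = −174 + 10 log₁₀(B) + NF
10 log₁₀(1.03×10⁵) = 50.13 dB
N = −174 + 50.13 + 4.04 = −119.83 dBm
SNR = P_sig − N = −108 − (−119.83) = 11.83 dB → 11.8 dB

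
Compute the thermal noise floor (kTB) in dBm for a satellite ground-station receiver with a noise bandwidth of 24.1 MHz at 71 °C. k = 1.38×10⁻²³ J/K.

T = 71 °C + 273.15 = 344.15 K
P_n = kTB = 1.38×10⁻²³ × 344.15 × 2.41×10⁷ = 1.14×10⁻¹³ W
In dBm: 10 log₁₀(1.14×10⁻¹³ / 10⁻³) = −99.4 dBm

−99.4 dBm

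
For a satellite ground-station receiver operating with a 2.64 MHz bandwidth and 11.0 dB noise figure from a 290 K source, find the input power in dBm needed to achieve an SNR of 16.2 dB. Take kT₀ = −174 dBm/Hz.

−82.6 dBm

Sensitivity = −174 + 10 log₁₀(B) + NF + SNR_min
= −174 + 64.22 + 11.0 + 16.2
= −82.58 dBm → −82.6 dBm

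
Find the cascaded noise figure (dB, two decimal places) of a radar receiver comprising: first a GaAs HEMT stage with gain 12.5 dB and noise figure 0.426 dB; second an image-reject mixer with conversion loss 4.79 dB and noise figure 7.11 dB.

Convert to linear (a loss of L dB is a gain of −L dB): F_i = 10^(NF_i/10), G_i = 10^(G_i,dB/10)
  Stage 1: F_1 = 10^(0.426/10) = 1.103, G_1 = 10^(12.5/10) = 17.78
  Stage 2: F_2 = 10^(7.11/10) = 5.140, G_2 = 10^(−4.79/10) = 0.3319
Friis cascade:
  F = 1.103 + (5.140 − 1)/17.78 = 1.336
NF = 10 log₁₀(1.336) = 1.26 dB

1.26 dB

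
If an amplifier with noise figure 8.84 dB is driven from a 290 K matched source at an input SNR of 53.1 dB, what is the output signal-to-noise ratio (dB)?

By definition F = SNR_in/SNR_out, so in dB: SNR_out = SNR_in − NF
SNR_out = 53.1 − 8.84 = 44.26 dB

44.26 dB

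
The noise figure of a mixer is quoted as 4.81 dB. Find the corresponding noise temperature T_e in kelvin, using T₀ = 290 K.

F = 10^(4.81/10) = 3.02691
T_e = (F − 1)·T₀ = (3.02691 − 1) × 290 = 588 K

588 K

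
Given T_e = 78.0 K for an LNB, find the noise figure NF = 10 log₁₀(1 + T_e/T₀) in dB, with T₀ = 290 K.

1.03 dB

F = 1 + T_e/T₀ = 1 + 78.0/290 = 1.26897
NF = 10 log₁₀(1.26897) = 1.03 dB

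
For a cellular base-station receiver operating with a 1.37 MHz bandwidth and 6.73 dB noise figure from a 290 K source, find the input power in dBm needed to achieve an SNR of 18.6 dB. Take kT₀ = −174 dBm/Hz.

−87.3 dBm

Sensitivity = −174 + 10 log₁₀(B) + NF + SNR_min
= −174 + 61.37 + 6.73 + 18.6
= −87.30 dBm → −87.3 dBm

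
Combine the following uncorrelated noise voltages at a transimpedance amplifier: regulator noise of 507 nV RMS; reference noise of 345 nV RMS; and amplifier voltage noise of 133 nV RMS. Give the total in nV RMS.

Uncorrelated sources add in power (mean-square): V_tot = √(ΣV_i²)
V_tot = √[(5.07×10⁻⁷)² + (3.45×10⁻⁷)² + (1.33×10⁻⁷)²] = 6.28×10⁻⁷ V = 628 nV

628 nV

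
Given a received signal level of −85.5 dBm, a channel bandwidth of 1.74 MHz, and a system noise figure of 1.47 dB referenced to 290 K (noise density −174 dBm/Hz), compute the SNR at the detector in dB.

24.6 dB

Noise floor: N = −174 + 10 log₁₀(B) + NF
10 log₁₀(1.74×10⁶) = 62.41 dB
N = −174 + 62.41 + 1.47 = −110.12 dBm
SNR = P_sig − N = −85.5 − (−110.12) = 24.62 dB → 24.6 dB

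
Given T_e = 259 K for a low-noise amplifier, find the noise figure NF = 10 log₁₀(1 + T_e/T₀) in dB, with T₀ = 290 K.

2.77 dB

F = 1 + T_e/T₀ = 1 + 259/290 = 1.8931
NF = 10 log₁₀(1.8931) = 2.77 dB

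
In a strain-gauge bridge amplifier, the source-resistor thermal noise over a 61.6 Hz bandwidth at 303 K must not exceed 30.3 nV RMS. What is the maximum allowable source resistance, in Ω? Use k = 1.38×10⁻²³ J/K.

Johnson–Nyquist: V_n = √(4kTRB) ⇒ R = V_n² / (4kTB)
4kTB = 4 × 1.38×10⁻²³ × 303 × 6.16×10¹ = 1.03×10⁻¹⁸
R = (3.03×10⁻⁸)² / 1.03×10⁻¹⁸ = 8.91×10² Ω = 891 Ω

891 Ω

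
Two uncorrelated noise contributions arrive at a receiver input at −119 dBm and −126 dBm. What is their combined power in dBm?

−118.2 dBm

Convert to linear, add, convert back:
P₁ = 1.26×10⁻¹⁵ W, P₂ = 2.51×10⁻¹⁶ W
P_tot = 1.51×10⁻¹⁵ W → 10 log₁₀(P_tot / 10⁻³) = −118.2 dBm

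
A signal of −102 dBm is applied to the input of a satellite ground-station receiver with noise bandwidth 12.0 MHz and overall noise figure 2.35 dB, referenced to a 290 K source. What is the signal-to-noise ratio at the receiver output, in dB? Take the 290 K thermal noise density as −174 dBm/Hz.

Noise floor: N = −174 + 10 log₁₀(B) + NF
10 log₁₀(1.20×10⁷) = 70.79 dB
N = −174 + 70.79 + 2.35 = −100.86 dBm
SNR = P_sig − N = −102 − (−100.86) = −1.14 dB → −1.1 dB

−1.1 dB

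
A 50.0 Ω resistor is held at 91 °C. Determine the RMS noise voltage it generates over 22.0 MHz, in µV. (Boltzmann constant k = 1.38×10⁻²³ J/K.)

T = 91 °C + 273.15 = 364.15 K
V_n = √(4kTRB)
4kTRB = 4 × 1.38×10⁻²³ × 364.15 × 5.00×10¹ × 2.20×10⁷ = 2.21×10⁻¹¹ V²
V_n = √(2.21×10⁻¹¹) = 4.70×10⁻⁶ V = 4.70 µV

4.70 µV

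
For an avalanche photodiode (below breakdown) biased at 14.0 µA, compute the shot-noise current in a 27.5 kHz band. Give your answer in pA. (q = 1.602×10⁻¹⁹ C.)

351 pA

I_n = √(2qI·B)
2qI·B = 2 × 1.602×10⁻¹⁹ × 1.40×10⁻⁵ × 2.75×10⁴ = 1.23×10⁻¹⁹ A²
I_n = √(1.23×10⁻¹⁹) = 3.51×10⁻¹⁰ A = 351 pA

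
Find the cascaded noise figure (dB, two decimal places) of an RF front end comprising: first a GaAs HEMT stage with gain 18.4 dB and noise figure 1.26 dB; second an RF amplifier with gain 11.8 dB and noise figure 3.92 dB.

1.33 dB

Convert to linear (a loss of L dB is a gain of −L dB): F_i = 10^(NF_i/10), G_i = 10^(G_i,dB/10)
  Stage 1: F_1 = 10^(1.26/10) = 1.337, G_1 = 10^(18.4/10) = 69.18
  Stage 2: F_2 = 10^(3.92/10) = 2.466, G_2 = 10^(11.8/10) = 15.14
Friis cascade:
  F = 1.337 + (2.466 − 1)/69.18 = 1.358
NF = 10 log₁₀(1.358) = 1.33 dB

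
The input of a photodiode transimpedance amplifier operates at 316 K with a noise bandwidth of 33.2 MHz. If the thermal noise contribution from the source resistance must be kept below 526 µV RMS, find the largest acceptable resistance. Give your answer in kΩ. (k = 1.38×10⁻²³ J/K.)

Johnson–Nyquist: V_n = √(4kTRB) ⇒ R = V_n² / (4kTB)
4kTB = 4 × 1.38×10⁻²³ × 316 × 3.32×10⁷ = 5.79×10⁻¹³
R = (5.26×10⁻⁴)² / 5.79×10⁻¹³ = 4.78×10⁵ Ω = 478 kΩ

478 kΩ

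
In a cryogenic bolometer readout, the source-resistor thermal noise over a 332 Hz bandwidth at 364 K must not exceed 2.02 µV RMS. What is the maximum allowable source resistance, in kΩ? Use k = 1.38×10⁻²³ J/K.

Johnson–Nyquist: V_n = √(4kTRB) ⇒ R = V_n² / (4kTB)
4kTB = 4 × 1.38×10⁻²³ × 364 × 3.32×10² = 6.67×10⁻¹⁸
R = (2.02×10⁻⁶)² / 6.67×10⁻¹⁸ = 6.12×10⁵ Ω = 612 kΩ

612 kΩ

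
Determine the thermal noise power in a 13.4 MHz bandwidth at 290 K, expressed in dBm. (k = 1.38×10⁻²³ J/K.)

−102.7 dBm

P_n = kTB = 1.38×10⁻²³ × 290 × 1.34×10⁷ = 5.36×10⁻¹⁴ W
In dBm: 10 log₁₀(5.36×10⁻¹⁴ / 10⁻³) = −102.7 dBm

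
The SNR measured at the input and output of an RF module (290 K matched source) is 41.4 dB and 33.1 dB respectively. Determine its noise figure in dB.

8.3 dB

NF (dB) = SNR_in(dB) − SNR_out(dB) when the source is at T₀
NF = 41.4 − 33.1 = 8.3 dB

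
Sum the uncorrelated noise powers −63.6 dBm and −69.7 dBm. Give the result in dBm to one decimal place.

−62.6 dBm

Convert to linear, add, convert back:
P₁ = 4.37×10⁻¹⁰ W, P₂ = 1.07×10⁻¹⁰ W
P_tot = 5.44×10⁻¹⁰ W → 10 log₁₀(P_tot / 10⁻³) = −62.6 dBm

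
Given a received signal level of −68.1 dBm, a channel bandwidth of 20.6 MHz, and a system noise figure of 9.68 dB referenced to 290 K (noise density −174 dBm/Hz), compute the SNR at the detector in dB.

23.1 dB

Noise floor: N = −174 + 10 log₁₀(B) + NF
10 log₁₀(2.06×10⁷) = 73.14 dB
N = −174 + 73.14 + 9.68 = −91.18 dBm
SNR = P_sig − N = −68.1 − (−91.18) = 23.08 dB → 23.1 dB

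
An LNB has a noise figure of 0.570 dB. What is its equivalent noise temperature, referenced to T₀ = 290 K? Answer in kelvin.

40.7 K

F = 10^(0.570/10) = 1.14025
T_e = (F − 1)·T₀ = (1.14025 − 1) × 290 = 40.7 K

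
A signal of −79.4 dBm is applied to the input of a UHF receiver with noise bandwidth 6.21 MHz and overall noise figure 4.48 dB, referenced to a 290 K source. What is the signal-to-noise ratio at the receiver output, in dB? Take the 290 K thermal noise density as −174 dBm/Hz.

22.2 dB

Noise floor: N = −174 + 10 log₁₀(B) + NF
10 log₁₀(6.21×10⁶) = 67.93 dB
N = −174 + 67.93 + 4.48 = −101.59 dBm
SNR = P_sig − N = −79.4 − (−101.59) = 22.19 dB → 22.2 dB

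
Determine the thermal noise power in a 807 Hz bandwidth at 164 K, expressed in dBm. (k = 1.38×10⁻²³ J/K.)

P_n = kTB = 1.38×10⁻²³ × 164 × 8.07×10² = 1.83×10⁻¹⁸ W
In dBm: 10 log₁₀(1.83×10⁻¹⁸ / 10⁻³) = −147.4 dBm

−147.4 dBm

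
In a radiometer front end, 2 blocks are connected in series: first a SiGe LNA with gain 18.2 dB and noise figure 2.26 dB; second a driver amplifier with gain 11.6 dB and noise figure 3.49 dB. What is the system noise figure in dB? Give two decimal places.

2.31 dB

Convert to linear (a loss of L dB is a gain of −L dB): F_i = 10^(NF_i/10), G_i = 10^(G_i,dB/10)
  Stage 1: F_1 = 10^(2.26/10) = 1.683, G_1 = 10^(18.2/10) = 66.07
  Stage 2: F_2 = 10^(3.49/10) = 2.234, G_2 = 10^(11.6/10) = 14.45
Friis cascade:
  F = 1.683 + (2.234 − 1)/66.07 = 1.701
NF = 10 log₁₀(1.701) = 2.31 dB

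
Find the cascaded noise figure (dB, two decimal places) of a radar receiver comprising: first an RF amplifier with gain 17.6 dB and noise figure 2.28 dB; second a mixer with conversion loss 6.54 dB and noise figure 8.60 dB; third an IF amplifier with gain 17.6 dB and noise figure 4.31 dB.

2.86 dB

Convert to linear (a loss of L dB is a gain of −L dB): F_i = 10^(NF_i/10), G_i = 10^(G_i,dB/10)
  Stage 1: F_1 = 10^(2.28/10) = 1.690, G_1 = 10^(17.6/10) = 57.54
  Stage 2: F_2 = 10^(8.60/10) = 7.244, G_2 = 10^(−6.54/10) = 0.2218
  Stage 3: F_3 = 10^(4.31/10) = 2.698, G_3 = 10^(17.6/10) = 57.54
Friis cascade:
  F = 1.690 + (7.244 − 1)/57.54 + (2.698 − 1)/12.76 = 1.932
NF = 10 log₁₀(1.932) = 2.86 dB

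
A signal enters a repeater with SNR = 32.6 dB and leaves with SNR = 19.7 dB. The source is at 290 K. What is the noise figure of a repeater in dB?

NF (dB) = SNR_in(dB) − SNR_out(dB) when the source is at T₀
NF = 32.6 − 19.7 = 12.9 dB

12.9 dB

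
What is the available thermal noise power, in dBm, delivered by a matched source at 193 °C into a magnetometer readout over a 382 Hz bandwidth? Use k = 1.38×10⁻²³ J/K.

−146.1 dBm

T = 193 °C + 273.15 = 466.15 K
P_n = kTB = 1.38×10⁻²³ × 466.15 × 3.82×10² = 2.46×10⁻¹⁸ W
In dBm: 10 log₁₀(2.46×10⁻¹⁸ / 10⁻³) = −146.1 dBm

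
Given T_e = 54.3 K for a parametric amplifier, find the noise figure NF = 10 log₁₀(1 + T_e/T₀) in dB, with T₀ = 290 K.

F = 1 + T_e/T₀ = 1 + 54.3/290 = 1.18724
NF = 10 log₁₀(1.18724) = 0.745 dB

0.745 dB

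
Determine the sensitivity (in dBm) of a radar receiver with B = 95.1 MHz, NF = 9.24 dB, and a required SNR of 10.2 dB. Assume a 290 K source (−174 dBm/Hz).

−74.8 dBm

Sensitivity = −174 + 10 log₁₀(B) + NF + SNR_min
= −174 + 79.78 + 9.24 + 10.2
= −74.78 dBm → −74.8 dBm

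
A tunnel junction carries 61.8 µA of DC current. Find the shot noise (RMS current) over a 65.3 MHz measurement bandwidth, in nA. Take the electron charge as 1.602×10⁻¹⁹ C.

I_n = √(2qI·B)
2qI·B = 2 × 1.602×10⁻¹⁹ × 6.18×10⁻⁵ × 6.53×10⁷ = 1.29×10⁻¹⁵ A²
I_n = √(1.29×10⁻¹⁵) = 3.60×10⁻⁸ A = 36.0 nA

36.0 nA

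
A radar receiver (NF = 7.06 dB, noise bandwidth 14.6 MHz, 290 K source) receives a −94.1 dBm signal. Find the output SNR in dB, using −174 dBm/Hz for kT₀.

1.2 dB

Noise floor: N = −174 + 10 log₁₀(B) + NF
10 log₁₀(1.46×10⁷) = 71.64 dB
N = −174 + 71.64 + 7.06 = −95.30 dBm
SNR = P_sig − N = −94.1 − (−95.30) = 1.20 dB → 1.2 dB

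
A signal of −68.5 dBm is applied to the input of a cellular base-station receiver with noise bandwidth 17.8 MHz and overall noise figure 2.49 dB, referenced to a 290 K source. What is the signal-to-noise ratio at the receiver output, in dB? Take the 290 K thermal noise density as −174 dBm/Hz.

30.5 dB

Noise floor: N = −174 + 10 log₁₀(B) + NF
10 log₁₀(1.78×10⁷) = 72.5 dB
N = −174 + 72.5 + 2.49 = −99.01 dBm
SNR = P_sig − N = −68.5 − (−99.01) = 30.51 dB → 30.5 dB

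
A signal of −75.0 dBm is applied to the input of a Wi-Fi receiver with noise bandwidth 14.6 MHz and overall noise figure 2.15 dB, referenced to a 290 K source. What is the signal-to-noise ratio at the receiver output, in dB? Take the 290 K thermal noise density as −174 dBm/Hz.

25.2 dB

Noise floor: N = −174 + 10 log₁₀(B) + NF
10 log₁₀(1.46×10⁷) = 71.64 dB
N = −174 + 71.64 + 2.15 = −100.21 dBm
SNR = P_sig − N = −75.0 − (−100.21) = 25.21 dB → 25.2 dB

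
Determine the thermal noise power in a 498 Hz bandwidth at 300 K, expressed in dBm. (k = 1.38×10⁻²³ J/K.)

−146.9 dBm

P_n = kTB = 1.38×10⁻²³ × 300 × 4.98×10² = 2.06×10⁻¹⁸ W
In dBm: 10 log₁₀(2.06×10⁻¹⁸ / 10⁻³) = −146.9 dBm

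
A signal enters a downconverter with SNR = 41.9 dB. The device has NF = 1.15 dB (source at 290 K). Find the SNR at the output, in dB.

By definition F = SNR_in/SNR_out, so in dB: SNR_out = SNR_in − NF
SNR_out = 41.9 − 1.15 = 40.75 dB

40.75 dB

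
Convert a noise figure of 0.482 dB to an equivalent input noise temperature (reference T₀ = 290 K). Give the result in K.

F = 10^(0.482/10) = 1.11738
T_e = (F − 1)·T₀ = (1.11738 − 1) × 290 = 34.0 K

34.0 K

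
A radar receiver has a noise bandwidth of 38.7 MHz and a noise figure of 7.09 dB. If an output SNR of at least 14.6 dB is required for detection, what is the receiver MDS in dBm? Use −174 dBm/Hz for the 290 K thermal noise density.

Sensitivity = −174 + 10 log₁₀(B) + NF + SNR_min
= −174 + 75.88 + 7.09 + 14.6
= −76.43 dBm → −76.4 dBm

−76.4 dBm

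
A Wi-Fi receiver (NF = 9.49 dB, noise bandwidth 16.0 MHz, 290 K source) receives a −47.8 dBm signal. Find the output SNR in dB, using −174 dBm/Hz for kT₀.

Noise floor: N = −174 + 10 log₁₀(B) + NF
10 log₁₀(1.60×10⁷) = 72.04 dB
N = −174 + 72.04 + 9.49 = −92.47 dBm
SNR = P_sig − N = −47.8 − (−92.47) = 44.67 dB → 44.7 dB

44.7 dB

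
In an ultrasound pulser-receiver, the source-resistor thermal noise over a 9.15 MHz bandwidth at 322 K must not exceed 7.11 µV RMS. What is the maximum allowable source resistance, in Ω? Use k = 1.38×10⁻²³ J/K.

Johnson–Nyquist: V_n = √(4kTRB) ⇒ R = V_n² / (4kTB)
4kTB = 4 × 1.38×10⁻²³ × 322 × 9.15×10⁶ = 1.63×10⁻¹³
R = (7.11×10⁻⁶)² / 1.63×10⁻¹³ = 3.11×10² Ω = 311 Ω

311 Ω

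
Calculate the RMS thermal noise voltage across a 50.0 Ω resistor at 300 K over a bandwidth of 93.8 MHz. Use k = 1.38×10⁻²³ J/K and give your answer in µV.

V_n = √(4kTRB)
4kTRB = 4 × 1.38×10⁻²³ × 300 × 5.00×10¹ × 9.38×10⁷ = 7.77×10⁻¹¹ V²
V_n = √(7.77×10⁻¹¹) = 8.81×10⁻⁶ V = 8.81 µV

8.81 µV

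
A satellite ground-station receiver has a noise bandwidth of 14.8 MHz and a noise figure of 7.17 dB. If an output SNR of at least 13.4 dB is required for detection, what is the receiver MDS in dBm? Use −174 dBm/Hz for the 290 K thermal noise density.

−81.7 dBm

Sensitivity = −174 + 10 log₁₀(B) + NF + SNR_min
= −174 + 71.7 + 7.17 + 13.4
= −81.73 dBm → −81.7 dBm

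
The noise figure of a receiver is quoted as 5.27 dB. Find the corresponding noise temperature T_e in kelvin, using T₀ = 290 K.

F = 10^(5.27/10) = 3.36512
T_e = (F − 1)·T₀ = (3.36512 − 1) × 290 = 686 K

686 K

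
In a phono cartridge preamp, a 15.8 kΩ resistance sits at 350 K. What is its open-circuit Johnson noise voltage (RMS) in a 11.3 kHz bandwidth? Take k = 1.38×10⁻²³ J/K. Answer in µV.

V_n = √(4kTRB)
4kTRB = 4 × 1.38×10⁻²³ × 350 × 1.58×10⁴ × 1.13×10⁴ = 3.45×10⁻¹² V²
V_n = √(3.45×10⁻¹²) = 1.86×10⁻⁶ V = 1.86 µV

1.86 µV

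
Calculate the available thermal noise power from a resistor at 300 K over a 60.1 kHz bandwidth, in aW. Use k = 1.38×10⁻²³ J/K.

P_n = kTB = 1.38×10⁻²³ × 300 × 6.01×10⁴ = 2.49×10⁻¹⁶ W = 249 aW

249 aW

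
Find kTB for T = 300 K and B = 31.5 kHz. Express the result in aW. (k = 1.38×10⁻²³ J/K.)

P_n = kTB = 1.38×10⁻²³ × 300 × 3.15×10⁴ = 1.30×10⁻¹⁶ W = 130 aW

130 aW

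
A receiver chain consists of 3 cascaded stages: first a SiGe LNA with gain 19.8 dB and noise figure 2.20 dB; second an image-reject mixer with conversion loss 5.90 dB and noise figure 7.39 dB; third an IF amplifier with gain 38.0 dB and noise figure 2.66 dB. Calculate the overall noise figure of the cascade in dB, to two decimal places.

2.41 dB

Convert to linear (a loss of L dB is a gain of −L dB): F_i = 10^(NF_i/10), G_i = 10^(G_i,dB/10)
  Stage 1: F_1 = 10^(2.20/10) = 1.660, G_1 = 10^(19.8/10) = 95.50
  Stage 2: F_2 = 10^(7.39/10) = 5.483, G_2 = 10^(−5.90/10) = 0.2570
  Stage 3: F_3 = 10^(2.66/10) = 1.845, G_3 = 10^(38.0/10) = 6310
Friis cascade:
  F = 1.660 + (5.483 − 1)/95.50 + (1.845 − 1)/24.55 = 1.741
NF = 10 log₁₀(1.741) = 2.41 dB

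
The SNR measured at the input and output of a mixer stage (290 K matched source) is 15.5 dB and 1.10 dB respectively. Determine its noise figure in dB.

NF (dB) = SNR_in(dB) − SNR_out(dB) when the source is at T₀
NF = 15.5 − 1.10 = 14.40 dB

14.40 dB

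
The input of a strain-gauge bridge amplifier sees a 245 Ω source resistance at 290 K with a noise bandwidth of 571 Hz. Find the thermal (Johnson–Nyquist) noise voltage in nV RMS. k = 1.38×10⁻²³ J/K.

V_n = √(4kTRB)
4kTRB = 4 × 1.38×10⁻²³ × 290 × 2.45×10² × 5.71×10² = 2.24×10⁻¹⁵ V²
V_n = √(2.24×10⁻¹⁵) = 4.73×10⁻⁸ V = 47.3 nV

47.3 nV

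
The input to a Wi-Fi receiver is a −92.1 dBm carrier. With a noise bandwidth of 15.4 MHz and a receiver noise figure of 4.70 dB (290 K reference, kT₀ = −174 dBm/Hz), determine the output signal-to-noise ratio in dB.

5.3 dB

Noise floor: N = −174 + 10 log₁₀(B) + NF
10 log₁₀(1.54×10⁷) = 71.88 dB
N = −174 + 71.88 + 4.70 = −97.42 dBm
SNR = P_sig − N = −92.1 − (−97.42) = 5.32 dB → 5.3 dB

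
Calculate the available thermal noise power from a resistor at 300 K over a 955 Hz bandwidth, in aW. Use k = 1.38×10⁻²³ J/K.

3.95 aW

P_n = kTB = 1.38×10⁻²³ × 300 × 9.55×10² = 3.95×10⁻¹⁸ W = 3.95 aW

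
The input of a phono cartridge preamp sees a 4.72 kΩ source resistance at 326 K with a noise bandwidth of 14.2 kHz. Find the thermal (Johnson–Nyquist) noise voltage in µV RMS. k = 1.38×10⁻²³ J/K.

1.10 µV

V_n = √(4kTRB)
4kTRB = 4 × 1.38×10⁻²³ × 326 × 4.72×10³ × 1.42×10⁴ = 1.21×10⁻¹² V²
V_n = √(1.21×10⁻¹²) = 1.10×10⁻⁶ V = 1.10 µV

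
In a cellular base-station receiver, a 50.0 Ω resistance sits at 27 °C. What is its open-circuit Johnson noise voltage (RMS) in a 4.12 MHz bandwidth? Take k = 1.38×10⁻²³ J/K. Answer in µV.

1.85 µV

T = 27 °C + 273.15 = 300.15 K
V_n = √(4kTRB)
4kTRB = 4 × 1.38×10⁻²³ × 300.15 × 5.00×10¹ × 4.12×10⁶ = 3.41×10⁻¹² V²
V_n = √(3.41×10⁻¹²) = 1.85×10⁻⁶ V = 1.85 µV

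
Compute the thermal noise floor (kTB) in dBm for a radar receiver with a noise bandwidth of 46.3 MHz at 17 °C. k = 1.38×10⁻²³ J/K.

−97.3 dBm

T = 17 °C + 273.15 = 290.15 K
P_n = kTB = 1.38×10⁻²³ × 290.15 × 4.63×10⁷ = 1.85×10⁻¹³ W
In dBm: 10 log₁₀(1.85×10⁻¹³ / 10⁻³) = −97.3 dBm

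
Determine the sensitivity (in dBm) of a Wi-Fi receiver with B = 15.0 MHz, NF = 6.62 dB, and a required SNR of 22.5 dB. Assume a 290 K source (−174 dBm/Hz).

Sensitivity = −174 + 10 log₁₀(B) + NF + SNR_min
= −174 + 71.76 + 6.62 + 22.5
= −73.12 dBm → −73.1 dBm

−73.1 dBm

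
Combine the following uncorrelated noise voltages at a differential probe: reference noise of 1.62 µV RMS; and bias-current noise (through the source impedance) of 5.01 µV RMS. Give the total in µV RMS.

Uncorrelated sources add in power (mean-square): V_tot = √(ΣV_i²)
V_tot = √[(1.62×10⁻⁶)² + (5.01×10⁻⁶)²] = 5.27×10⁻⁶ V = 5.27 µV

5.27 µV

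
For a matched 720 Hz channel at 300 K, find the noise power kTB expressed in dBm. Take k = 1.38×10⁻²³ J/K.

−145.3 dBm

P_n = kTB = 1.38×10⁻²³ × 300 × 7.20×10² = 2.98×10⁻¹⁸ W
In dBm: 10 log₁₀(2.98×10⁻¹⁸ / 10⁻³) = −145.3 dBm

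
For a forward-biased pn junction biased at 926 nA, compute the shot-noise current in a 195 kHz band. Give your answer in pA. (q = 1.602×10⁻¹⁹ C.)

241 pA

I_n = √(2qI·B)
2qI·B = 2 × 1.602×10⁻¹⁹ × 9.26×10⁻⁷ × 1.95×10⁵ = 5.79×10⁻²⁰ A²
I_n = √(5.79×10⁻²⁰) = 2.41×10⁻¹⁰ A = 241 pA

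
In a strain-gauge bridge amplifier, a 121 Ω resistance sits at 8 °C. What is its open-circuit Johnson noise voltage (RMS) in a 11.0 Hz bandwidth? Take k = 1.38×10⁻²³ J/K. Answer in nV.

4.54 nV

T = 8 °C + 273.15 = 281.15 K
V_n = √(4kTRB)
4kTRB = 4 × 1.38×10⁻²³ × 281.15 × 1.21×10² × 1.10×10¹ = 2.07×10⁻¹⁷ V²
V_n = √(2.07×10⁻¹⁷) = 4.54×10⁻⁹ V = 4.54 nV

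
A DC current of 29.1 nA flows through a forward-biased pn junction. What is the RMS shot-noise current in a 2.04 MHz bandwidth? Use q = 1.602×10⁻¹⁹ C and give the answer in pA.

138 pA

I_n = √(2qI·B)
2qI·B = 2 × 1.602×10⁻¹⁹ × 2.91×10⁻⁸ × 2.04×10⁶ = 1.90×10⁻²⁰ A²
I_n = √(1.90×10⁻²⁰) = 1.38×10⁻¹⁰ A = 138 pA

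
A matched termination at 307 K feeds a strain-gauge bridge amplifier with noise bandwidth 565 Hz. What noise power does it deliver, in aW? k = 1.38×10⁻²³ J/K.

P_n = kTB = 1.38×10⁻²³ × 307 × 5.65×10² = 2.39×10⁻¹⁸ W = 2.39 aW

2.39 aW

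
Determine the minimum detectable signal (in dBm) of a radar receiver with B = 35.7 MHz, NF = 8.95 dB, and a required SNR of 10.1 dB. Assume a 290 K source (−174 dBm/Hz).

−79.4 dBm

Sensitivity = −174 + 10 log₁₀(B) + NF + SNR_min
= −174 + 75.53 + 8.95 + 10.1
= −79.42 dBm → −79.4 dBm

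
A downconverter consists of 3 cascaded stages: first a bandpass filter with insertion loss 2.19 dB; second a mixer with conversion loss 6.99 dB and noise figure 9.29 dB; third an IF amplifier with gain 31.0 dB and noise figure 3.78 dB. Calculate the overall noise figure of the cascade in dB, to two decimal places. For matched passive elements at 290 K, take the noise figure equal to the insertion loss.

14.07 dB

Convert to linear (a loss of L dB is a gain of −L dB): F_i = 10^(NF_i/10), G_i = 10^(G_i,dB/10)
  Stage 1: F_1 = 10^(2.19/10) = 1.656, G_1 = 10^(−2.19/10) = 0.6039
  Stage 2: F_2 = 10^(9.29/10) = 8.492, G_2 = 10^(−6.99/10) = 0.2000
  Stage 3: F_3 = 10^(3.78/10) = 2.388, G_3 = 10^(31.0/10) = 1259
Friis cascade:
  F = 1.656 + (8.492 − 1)/0.6039 + (2.388 − 1)/0.1208 = 25.55
NF = 10 log₁₀(25.55) = 14.07 dB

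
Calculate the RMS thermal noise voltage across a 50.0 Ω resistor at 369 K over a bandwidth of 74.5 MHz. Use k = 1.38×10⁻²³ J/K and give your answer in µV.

V_n = √(4kTRB)
4kTRB = 4 × 1.38×10⁻²³ × 369 × 5.00×10¹ × 7.45×10⁷ = 7.59×10⁻¹¹ V²
V_n = √(7.59×10⁻¹¹) = 8.71×10⁻⁶ V = 8.71 µV

8.71 µV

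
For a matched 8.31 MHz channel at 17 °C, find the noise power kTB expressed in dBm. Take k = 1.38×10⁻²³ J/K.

T = 17 °C + 273.15 = 290.15 K
P_n = kTB = 1.38×10⁻²³ × 290.15 × 8.31×10⁶ = 3.33×10⁻¹⁴ W
In dBm: 10 log₁₀(3.33×10⁻¹⁴ / 10⁻³) = −104.8 dBm

−104.8 dBm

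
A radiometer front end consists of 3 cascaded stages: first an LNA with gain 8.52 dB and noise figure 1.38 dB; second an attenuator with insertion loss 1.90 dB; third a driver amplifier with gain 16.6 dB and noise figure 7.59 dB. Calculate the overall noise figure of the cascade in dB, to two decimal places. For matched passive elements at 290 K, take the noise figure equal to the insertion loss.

Convert to linear (a loss of L dB is a gain of −L dB): F_i = 10^(NF_i/10), G_i = 10^(G_i,dB/10)
  Stage 1: F_1 = 10^(1.38/10) = 1.374, G_1 = 10^(8.52/10) = 7.112
  Stage 2: F_2 = 10^(1.90/10) = 1.549, G_2 = 10^(−1.90/10) = 0.6457
  Stage 3: F_3 = 10^(7.59/10) = 5.741, G_3 = 10^(16.6/10) = 45.71
Friis cascade:
  F = 1.374 + (1.549 − 1)/7.112 + (5.741 − 1)/4.592 = 2.484
NF = 10 log₁₀(2.484) = 3.95 dB

3.95 dB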